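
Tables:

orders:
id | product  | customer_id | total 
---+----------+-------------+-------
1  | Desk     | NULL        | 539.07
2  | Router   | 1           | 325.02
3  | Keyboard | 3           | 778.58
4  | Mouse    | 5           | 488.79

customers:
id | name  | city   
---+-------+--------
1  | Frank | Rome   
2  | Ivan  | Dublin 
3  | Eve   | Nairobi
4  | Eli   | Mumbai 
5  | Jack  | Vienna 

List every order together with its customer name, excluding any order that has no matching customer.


INNER JOIN keeps only orders rows whose customer_id matches an id in customers. Walk through each order:
  - order 1 (Desk): customer_id=NULL, no match -> dropped
  - order 2 (Router): customer_id=1 -> matches Frank
  - order 3 (Keyboard): customer_id=3 -> matches Eve
  - order 4 (Mouse): customer_id=5 -> matches Jack
So 1 of 4 rows is dropped.

SQL:
SELECT a.product, b.name AS customer
FROM orders a
INNER JOIN customers b ON a.customer_id = b.id

Result:
product  | customer
---------+---------
Router   | Frank   
Keyboard | Eve     
Mouse    | Jack    


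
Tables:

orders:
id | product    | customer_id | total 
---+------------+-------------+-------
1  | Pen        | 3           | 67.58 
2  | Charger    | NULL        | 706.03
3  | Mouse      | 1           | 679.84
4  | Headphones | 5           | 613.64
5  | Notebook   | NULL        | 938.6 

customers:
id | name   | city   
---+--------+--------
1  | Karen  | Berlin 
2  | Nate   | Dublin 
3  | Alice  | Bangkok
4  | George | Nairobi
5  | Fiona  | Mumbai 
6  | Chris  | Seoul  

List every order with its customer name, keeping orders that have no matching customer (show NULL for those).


LEFT JOIN keeps every row from orders (the left table); where customer_id has no match in customers, the customer columns become NULL. Walk through each order:
  - order 1 (Pen): customer_id=3 -> matches Alice
  - order 2 (Charger): customer_id=NULL, no match -> kept with NULL
  - order 3 (Mouse): customer_id=1 -> matches Karen
  - order 4 (Headphones): customer_id=5 -> matches Fiona
  - order 5 (Notebook): customer_id=NULL, no match -> kept with NULL
All 5 rows appear; 2 have NULL customer.

SQL:
SELECT a.product, b.name AS customer
FROM orders a
LEFT JOIN customers b ON a.customer_id = b.id

Result:
product    | customer
-----------+---------
Pen        | Alice   
Charger    | NULL    
Mouse      | Karen   
Headphones | Fiona   
Notebook   | NULL    


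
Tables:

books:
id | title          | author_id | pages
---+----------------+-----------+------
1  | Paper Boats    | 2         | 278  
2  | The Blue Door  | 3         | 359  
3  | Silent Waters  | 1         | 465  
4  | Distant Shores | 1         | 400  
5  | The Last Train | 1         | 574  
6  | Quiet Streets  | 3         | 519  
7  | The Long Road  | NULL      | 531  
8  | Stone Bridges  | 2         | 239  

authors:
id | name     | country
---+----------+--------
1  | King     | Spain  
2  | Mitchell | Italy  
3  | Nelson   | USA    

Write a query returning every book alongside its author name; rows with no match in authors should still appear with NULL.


LEFT JOIN keeps every row from books (the left table); where author_id has no match in authors, the author columns become NULL. Walk through each book:
  - book 1 (Paper Boats): author_id=2 -> matches Mitchell
  - book 2 (The Blue Door): author_id=3 -> matches Nelson
  - book 3 (Silent Waters): author_id=1 -> matches King
  - book 4 (Distant Shores): author_id=1 -> matches King
  - book 5 (The Last Train): author_id=1 -> matches King
  - book 6 (Quiet Streets): author_id=3 -> matches Nelson
  - book 7 (The Long Road): author_id=NULL, no match -> kept with NULL
  - book 8 (Stone Bridges): author_id=2 -> matches Mitchell
All 8 rows appear; 1 has NULL author.

SQL:
SELECT a.title, b.name AS author
FROM books a
LEFT JOIN authors b ON a.author_id = b.id

Result:
title          | author  
---------------+---------
Paper Boats    | Mitchell
The Blue Door  | Nelson  
Silent Waters  | King    
Distant Shores | King    
The Last Train | King    
Quiet Streets  | Nelson  
The Long Road  | NULL    
Stone Bridges  | Mitchell


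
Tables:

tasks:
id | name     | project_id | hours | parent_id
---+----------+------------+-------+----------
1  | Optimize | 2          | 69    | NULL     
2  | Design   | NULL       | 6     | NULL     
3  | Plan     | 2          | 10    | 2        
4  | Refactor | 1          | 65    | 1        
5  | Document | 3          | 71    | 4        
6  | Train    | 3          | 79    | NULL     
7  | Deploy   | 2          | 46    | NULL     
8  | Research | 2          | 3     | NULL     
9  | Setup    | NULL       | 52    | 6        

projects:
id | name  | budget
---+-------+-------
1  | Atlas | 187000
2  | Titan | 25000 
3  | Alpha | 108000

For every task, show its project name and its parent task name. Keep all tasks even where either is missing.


Two LEFT JOINs from the same base table tasks: one to projects via project_id, one to tasks itself via parent_id. Both are LEFT so every task is preserved.
Match against projects:
  - task 1 (Optimize): project_id=2 -> matches Titan
  - task 2 (Design): project_id=NULL, no match -> kept with NULL
  - task 3 (Plan): project_id=2 -> matches Titan
  - task 4 (Refactor): project_id=1 -> matches Atlas
  - task 5 (Document): project_id=3 -> matches Alpha
  - task 6 (Train): project_id=3 -> matches Alpha
  - task 7 (Deploy): project_id=2 -> matches Titan
  - task 8 (Research): project_id=2 -> matches Titan
  - task 9 (Setup): project_id=NULL, no match -> kept with NULL
Match against tasks (self):
  - task 1 (Optimize): parent_id=NULL -> NULL
  - task 2 (Design): parent_id=NULL -> NULL
  - task 3 (Plan): parent_id=2 -> Design
  - task 4 (Refactor): parent_id=1 -> Optimize
  - task 5 (Document): parent_id=4 -> Refactor
  - task 6 (Train): parent_id=NULL -> NULL
  - task 7 (Deploy): parent_id=NULL -> NULL
  - task 8 (Research): parent_id=NULL -> NULL
  - task 9 (Setup): parent_id=6 -> Train

SQL:
SELECT a.name, b.name AS project, c.name AS parent
FROM tasks a
LEFT JOIN projects b ON a.project_id = b.id
LEFT JOIN tasks c ON a.parent_id = c.id

Result:
name     | project | parent  
---------+---------+---------
Optimize | Titan   | NULL    
Design   | NULL    | NULL    
Plan     | Titan   | Design  
Refactor | Atlas   | Optimize
Document | Alpha   | Refactor
Train    | Alpha   | NULL    
Deploy   | Titan   | NULL    
Research | Titan   | NULL    
Setup    | NULL    | Train   


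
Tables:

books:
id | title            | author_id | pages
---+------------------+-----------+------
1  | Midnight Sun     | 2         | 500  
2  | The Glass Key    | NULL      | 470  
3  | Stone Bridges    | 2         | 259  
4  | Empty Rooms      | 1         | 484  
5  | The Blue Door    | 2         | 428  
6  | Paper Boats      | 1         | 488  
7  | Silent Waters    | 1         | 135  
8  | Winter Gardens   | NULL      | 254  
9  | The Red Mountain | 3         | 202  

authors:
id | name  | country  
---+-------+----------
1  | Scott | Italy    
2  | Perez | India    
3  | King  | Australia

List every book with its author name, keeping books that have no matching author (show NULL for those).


LEFT JOIN keeps every row from books (the left table); where author_id has no match in authors, the author columns become NULL. Walk through each book:
  - book 1 (Midnight Sun): author_id=2 -> matches Perez
  - book 2 (The Glass Key): author_id=NULL, no match -> kept with NULL
  - book 3 (Stone Bridges): author_id=2 -> matches Perez
  - book 4 (Empty Rooms): author_id=1 -> matches Scott
  - book 5 (The Blue Door): author_id=2 -> matches Perez
  - book 6 (Paper Boats): author_id=1 -> matches Scott
  - book 7 (Silent Waters): author_id=1 -> matches Scott
  - book 8 (Winter Gardens): author_id=NULL, no match -> kept with NULL
  - book 9 (The Red Mountain): author_id=3 -> matches King
All 9 rows appear; 2 have NULL author.

SQL:
SELECT a.title, b.name AS author
FROM books a
LEFT JOIN authors b ON a.author_id = b.id

Result:
title            | author
-----------------+-------
Midnight Sun     | Perez 
The Glass Key    | NULL  
Stone Bridges    | Perez 
Empty Rooms      | Scott 
The Blue Door    | Perez 
Paper Boats      | Scott 
Silent Waters    | Scott 
Winter Gardens   | NULL  
The Red Mountain | King  


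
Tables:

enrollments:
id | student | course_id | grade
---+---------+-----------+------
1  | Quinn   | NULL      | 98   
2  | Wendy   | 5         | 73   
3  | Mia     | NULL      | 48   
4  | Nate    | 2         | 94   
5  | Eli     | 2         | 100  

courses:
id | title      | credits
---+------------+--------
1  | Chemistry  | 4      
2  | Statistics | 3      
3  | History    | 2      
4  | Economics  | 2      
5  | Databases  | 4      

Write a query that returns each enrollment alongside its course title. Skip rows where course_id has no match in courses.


INNER JOIN keeps only enrollments rows whose course_id matches an id in courses. Walk through each enrollment:
  - enrollment 1 (Quinn): course_id=NULL, no match -> dropped
  - enrollment 2 (Wendy): course_id=5 -> matches Databases
  - enrollment 3 (Mia): course_id=NULL, no match -> dropped
  - enrollment 4 (Nate): course_id=2 -> matches Statistics
  - enrollment 5 (Eli): course_id=2 -> matches Statistics
So 2 of 5 rows are dropped.

SQL:
SELECT a.student, b.title AS course
FROM enrollments a
INNER JOIN courses b ON a.course_id = b.id

Result:
student | course    
--------+-----------
Wendy   | Databases 
Nate    | Statistics
Eli     | Statistics


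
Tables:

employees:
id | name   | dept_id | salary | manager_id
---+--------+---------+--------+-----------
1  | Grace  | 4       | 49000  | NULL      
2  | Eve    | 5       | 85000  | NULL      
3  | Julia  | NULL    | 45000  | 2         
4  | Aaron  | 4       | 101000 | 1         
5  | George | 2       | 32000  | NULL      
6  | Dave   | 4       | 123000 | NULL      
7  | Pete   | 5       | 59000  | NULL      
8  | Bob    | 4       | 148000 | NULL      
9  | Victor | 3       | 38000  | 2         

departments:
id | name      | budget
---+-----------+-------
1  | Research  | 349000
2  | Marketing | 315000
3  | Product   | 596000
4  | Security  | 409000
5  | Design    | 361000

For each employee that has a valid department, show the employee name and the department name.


INNER JOIN keeps only employees rows whose dept_id matches an id in departments. Walk through each employee:
  - employee 1 (Grace): dept_id=4 -> matches Security
  - employee 2 (Eve): dept_id=5 -> matches Design
  - employee 3 (Julia): dept_id=NULL, no match -> dropped
  - employee 4 (Aaron): dept_id=4 -> matches Security
  - employee 5 (George): dept_id=2 -> matches Marketing
  - employee 6 (Dave): dept_id=4 -> matches Security
  - employee 7 (Pete): dept_id=5 -> matches Design
  - employee 8 (Bob): dept_id=4 -> matches Security
  - employee 9 (Victor): dept_id=3 -> matches Product
So 1 of 9 rows is dropped.

SQL:
SELECT a.name, b.name AS department
FROM employees a
INNER JOIN departments b ON a.dept_id = b.id

Result:
name   | department
-------+-----------
Grace  | Security  
Eve    | Design    
Aaron  | Security  
George | Marketing 
Dave   | Security  
Pete   | Design    
Bob    | Security  
Victor | Product   


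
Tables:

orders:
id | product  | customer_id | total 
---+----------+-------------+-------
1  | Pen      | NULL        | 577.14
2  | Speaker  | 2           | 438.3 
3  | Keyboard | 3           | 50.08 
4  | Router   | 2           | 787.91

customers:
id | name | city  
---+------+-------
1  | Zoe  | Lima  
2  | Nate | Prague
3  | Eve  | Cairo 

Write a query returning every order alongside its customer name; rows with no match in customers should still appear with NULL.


LEFT JOIN keeps every row from orders (the left table); where customer_id has no match in customers, the customer columns become NULL. Walk through each order:
  - order 1 (Pen): customer_id=NULL, no match -> kept with NULL
  - order 2 (Speaker): customer_id=2 -> matches Nate
  - order 3 (Keyboard): customer_id=3 -> matches Eve
  - order 4 (Router): customer_id=2 -> matches Nate
All 4 rows appear; 1 has NULL customer.

SQL:
SELECT a.product, b.name AS customer
FROM orders a
LEFT JOIN customers b ON a.customer_id = b.id

Result:
product  | customer
---------+---------
Pen      | NULL    
Speaker  | Nate    
Keyboard | Eve     
Router   | Nate    


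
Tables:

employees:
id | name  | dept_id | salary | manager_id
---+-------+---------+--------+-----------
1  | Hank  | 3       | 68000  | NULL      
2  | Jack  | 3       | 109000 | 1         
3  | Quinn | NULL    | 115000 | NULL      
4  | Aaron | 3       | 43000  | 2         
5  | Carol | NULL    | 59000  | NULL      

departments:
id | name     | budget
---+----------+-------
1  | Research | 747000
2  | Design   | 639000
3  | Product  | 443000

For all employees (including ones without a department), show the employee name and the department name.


LEFT JOIN keeps every row from employees (the left table); where dept_id has no match in departments, the department columns become NULL. Walk through each employee:
  - employee 1 (Hank): dept_id=3 -> matches Product
  - employee 2 (Jack): dept_id=3 -> matches Product
  - employee 3 (Quinn): dept_id=NULL, no match -> kept with NULL
  - employee 4 (Aaron): dept_id=3 -> matches Product
  - employee 5 (Carol): dept_id=NULL, no match -> kept with NULL
All 5 rows appear; 2 have NULL department.

SQL:
SELECT a.name, b.name AS department
FROM employees a
LEFT JOIN departments b ON a.dept_id = b.id

Result:
name  | department
------+-----------
Hank  | Product   
Jack  | Product   
Quinn | NULL      
Aaron | Product   
Carol | NULL      


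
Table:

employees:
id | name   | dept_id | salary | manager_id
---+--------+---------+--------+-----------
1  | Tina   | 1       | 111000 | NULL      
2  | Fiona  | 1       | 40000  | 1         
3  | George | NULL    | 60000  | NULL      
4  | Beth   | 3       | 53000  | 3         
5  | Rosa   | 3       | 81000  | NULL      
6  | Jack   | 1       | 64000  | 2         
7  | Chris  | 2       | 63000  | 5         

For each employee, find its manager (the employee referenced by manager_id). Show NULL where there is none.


This is a self-join: employees is joined to a second copy of itself, matching each row's manager_id to another row's id. Use LEFT JOIN so rows with manager_id=NULL are kept.
  - employee 1 (Tina): manager_id=NULL -> NULL
  - employee 2 (Fiona): manager_id=1 -> Tina
  - employee 3 (George): manager_id=NULL -> NULL
  - employee 4 (Beth): manager_id=3 -> George
  - employee 5 (Rosa): manager_id=NULL -> NULL
  - employee 6 (Jack): manager_id=2 -> Fiona
  - employee 7 (Chris): manager_id=5 -> Rosa

SQL:
SELECT a.name AS item, b.name AS manager
FROM employees a
LEFT JOIN employees b ON a.manager_id = b.id

Result:
item   | manager
-------+--------
Tina   | NULL   
Fiona  | Tina   
George | NULL   
Beth   | George 
Rosa   | NULL   
Jack   | Fiona  
Chris  | Rosa   


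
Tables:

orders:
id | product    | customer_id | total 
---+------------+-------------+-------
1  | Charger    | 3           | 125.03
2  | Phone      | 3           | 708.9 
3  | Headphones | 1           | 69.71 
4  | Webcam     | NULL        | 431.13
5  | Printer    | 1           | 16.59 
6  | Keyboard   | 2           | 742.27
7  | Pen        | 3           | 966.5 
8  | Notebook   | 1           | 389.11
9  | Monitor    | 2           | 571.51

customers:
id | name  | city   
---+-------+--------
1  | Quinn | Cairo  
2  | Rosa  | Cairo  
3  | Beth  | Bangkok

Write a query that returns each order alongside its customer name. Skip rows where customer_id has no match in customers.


INNER JOIN keeps only orders rows whose customer_id matches an id in customers. Walk through each order:
  - order 1 (Charger): customer_id=3 -> matches Beth
  - order 2 (Phone): customer_id=3 -> matches Beth
  - order 3 (Headphones): customer_id=1 -> matches Quinn
  - order 4 (Webcam): customer_id=NULL, no match -> dropped
  - order 5 (Printer): customer_id=1 -> matches Quinn
  - order 6 (Keyboard): customer_id=2 -> matches Rosa
  - order 7 (Pen): customer_id=3 -> matches Beth
  - order 8 (Notebook): customer_id=1 -> matches Quinn
  - order 9 (Monitor): customer_id=2 -> matches Rosa
So 1 of 9 rows is dropped.

SQL:
SELECT a.product, b.name AS customer
FROM orders a
INNER JOIN customers b ON a.customer_id = b.id

Result:
product    | customer
-----------+---------
Charger    | Beth    
Phone      | Beth    
Headphones | Quinn   
Printer    | Quinn   
Keyboard   | Rosa    
Pen        | Beth    
Notebook   | Quinn   
Monitor    | Rosa    


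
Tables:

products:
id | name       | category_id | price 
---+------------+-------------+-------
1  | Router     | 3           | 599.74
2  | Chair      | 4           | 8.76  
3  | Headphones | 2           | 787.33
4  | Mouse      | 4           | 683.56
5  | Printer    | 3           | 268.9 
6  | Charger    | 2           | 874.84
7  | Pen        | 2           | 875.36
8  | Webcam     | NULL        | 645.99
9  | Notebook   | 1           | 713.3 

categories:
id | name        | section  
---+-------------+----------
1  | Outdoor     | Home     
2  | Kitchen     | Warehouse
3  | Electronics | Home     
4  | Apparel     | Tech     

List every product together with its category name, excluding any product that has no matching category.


INNER JOIN keeps only products rows whose category_id matches an id in categories. Walk through each product:
  - product 1 (Router): category_id=3 -> matches Electronics
  - product 2 (Chair): category_id=4 -> matches Apparel
  - product 3 (Headphones): category_id=2 -> matches Kitchen
  - product 4 (Mouse): category_id=4 -> matches Apparel
  - product 5 (Printer): category_id=3 -> matches Electronics
  - product 6 (Charger): category_id=2 -> matches Kitchen
  - product 7 (Pen): category_id=2 -> matches Kitchen
  - product 8 (Webcam): category_id=NULL, no match -> dropped
  - product 9 (Notebook): category_id=1 -> matches Outdoor
So 1 of 9 rows is dropped.

SQL:
SELECT a.name, b.name AS category
FROM products a
INNER JOIN categories b ON a.category_id = b.id

Result:
name       | category   
-----------+------------
Router     | Electronics
Chair      | Apparel    
Headphones | Kitchen    
Mouse      | Apparel    
Printer    | Electronics
Charger    | Kitchen    
Pen        | Kitchen    
Notebook   | Outdoor    


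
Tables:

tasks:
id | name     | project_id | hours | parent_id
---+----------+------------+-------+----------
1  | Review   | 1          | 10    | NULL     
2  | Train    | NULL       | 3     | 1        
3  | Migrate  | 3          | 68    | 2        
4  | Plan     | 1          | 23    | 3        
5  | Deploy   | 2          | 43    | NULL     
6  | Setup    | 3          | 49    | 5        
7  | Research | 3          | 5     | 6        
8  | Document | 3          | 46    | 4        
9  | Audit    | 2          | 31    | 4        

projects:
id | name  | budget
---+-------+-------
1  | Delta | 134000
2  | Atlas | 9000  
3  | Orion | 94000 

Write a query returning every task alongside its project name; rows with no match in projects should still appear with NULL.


LEFT JOIN keeps every row from tasks (the left table); where project_id has no match in projects, the project columns become NULL. Walk through each task:
  - task 1 (Review): project_id=1 -> matches Delta
  - task 2 (Train): project_id=NULL, no match -> kept with NULL
  - task 3 (Migrate): project_id=3 -> matches Orion
  - task 4 (Plan): project_id=1 -> matches Delta
  - task 5 (Deploy): project_id=2 -> matches Atlas
  - task 6 (Setup): project_id=3 -> matches Orion
  - task 7 (Research): project_id=3 -> matches Orion
  - task 8 (Document): project_id=3 -> matches Orion
  - task 9 (Audit): project_id=2 -> matches Atlas
All 9 rows appear; 1 has NULL project.

SQL:
SELECT a.name, b.name AS project
FROM tasks a
LEFT JOIN projects b ON a.project_id = b.id

Result:
name     | project
---------+--------
Review   | Delta  
Train    | NULL   
Migrate  | Orion  
Plan     | Delta  
Deploy   | Atlas  
Setup    | Orion  
Research | Orion  
Document | Orion  
Audit    | Atlas  


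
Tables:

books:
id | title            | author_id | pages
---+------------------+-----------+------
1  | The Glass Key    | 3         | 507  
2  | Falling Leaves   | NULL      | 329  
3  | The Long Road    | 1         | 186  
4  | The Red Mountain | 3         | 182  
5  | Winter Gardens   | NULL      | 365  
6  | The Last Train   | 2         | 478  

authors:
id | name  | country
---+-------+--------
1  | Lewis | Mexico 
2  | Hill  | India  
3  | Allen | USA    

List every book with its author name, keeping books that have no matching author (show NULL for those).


LEFT JOIN keeps every row from books (the left table); where author_id has no match in authors, the author columns become NULL. Walk through each book:
  - book 1 (The Glass Key): author_id=3 -> matches Allen
  - book 2 (Falling Leaves): author_id=NULL, no match -> kept with NULL
  - book 3 (The Long Road): author_id=1 -> matches Lewis
  - book 4 (The Red Mountain): author_id=3 -> matches Allen
  - book 5 (Winter Gardens): author_id=NULL, no match -> kept with NULL
  - book 6 (The Last Train): author_id=2 -> matches Hill
All 6 rows appear; 2 have NULL author.

SQL:
SELECT a.title, b.name AS author
FROM books a
LEFT JOIN authors b ON a.author_id = b.id

Result:
title            | author
-----------------+-------
The Glass Key    | Allen 
Falling Leaves   | NULL  
The Long Road    | Lewis 
The Red Mountain | Allen 
Winter Gardens   | NULL  
The Last Train   | Hill  


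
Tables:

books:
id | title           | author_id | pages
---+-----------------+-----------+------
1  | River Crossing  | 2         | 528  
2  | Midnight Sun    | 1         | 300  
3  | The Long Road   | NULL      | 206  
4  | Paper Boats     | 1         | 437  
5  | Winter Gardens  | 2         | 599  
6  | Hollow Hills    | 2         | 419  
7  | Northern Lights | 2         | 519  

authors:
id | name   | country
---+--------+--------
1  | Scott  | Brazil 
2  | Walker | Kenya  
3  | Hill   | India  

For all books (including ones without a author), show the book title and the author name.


LEFT JOIN keeps every row from books (the left table); where author_id has no match in authors, the author columns become NULL. Walk through each book:
  - book 1 (River Crossing): author_id=2 -> matches Walker
  - book 2 (Midnight Sun): author_id=1 -> matches Scott
  - book 3 (The Long Road): author_id=NULL, no match -> kept with NULL
  - book 4 (Paper Boats): author_id=1 -> matches Scott
  - book 5 (Winter Gardens): author_id=2 -> matches Walker
  - book 6 (Hollow Hills): author_id=2 -> matches Walker
  - book 7 (Northern Lights): author_id=2 -> matches Walker
All 7 rows appear; 1 has NULL author.

SQL:
SELECT a.title, b.name AS author
FROM books a
LEFT JOIN authors b ON a.author_id = b.id

Result:
title           | author
----------------+-------
River Crossing  | Walker
Midnight Sun    | Scott 
The Long Road   | NULL  
Paper Boats     | Scott 
Winter Gardens  | Walker
Hollow Hills    | Walker
Northern Lights | Walker


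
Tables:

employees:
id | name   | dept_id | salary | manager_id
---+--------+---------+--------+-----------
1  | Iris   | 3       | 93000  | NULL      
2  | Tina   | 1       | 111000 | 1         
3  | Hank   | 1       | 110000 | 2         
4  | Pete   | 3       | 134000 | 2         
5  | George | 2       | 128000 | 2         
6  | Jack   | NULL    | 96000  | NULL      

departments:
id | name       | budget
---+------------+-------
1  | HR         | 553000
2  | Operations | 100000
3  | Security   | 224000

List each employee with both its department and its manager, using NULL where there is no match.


Two LEFT JOINs from the same base table employees: one to departments via dept_id, one to employees itself via manager_id. Both are LEFT so every employee is preserved.
Match against departments:
  - employee 1 (Iris): dept_id=3 -> matches Security
  - employee 2 (Tina): dept_id=1 -> matches HR
  - employee 3 (Hank): dept_id=1 -> matches HR
  - employee 4 (Pete): dept_id=3 -> matches Security
  - employee 5 (George): dept_id=2 -> matches Operations
  - employee 6 (Jack): dept_id=NULL, no match -> kept with NULL
Match against employees (self):
  - employee 1 (Iris): manager_id=NULL -> NULL
  - employee 2 (Tina): manager_id=1 -> Iris
  - employee 3 (Hank): manager_id=2 -> Tina
  - employee 4 (Pete): manager_id=2 -> Tina
  - employee 5 (George): manager_id=2 -> Tina
  - employee 6 (Jack): manager_id=NULL -> NULL

SQL:
SELECT a.name, b.name AS department, c.name AS manager
FROM employees a
LEFT JOIN departments b ON a.dept_id = b.id
LEFT JOIN employees c ON a.manager_id = c.id

Result:
name   | department | manager
-------+------------+--------
Iris   | Security   | NULL   
Tina   | HR         | Iris   
Hank   | HR         | Tina   
Pete   | Security   | Tina   
George | Operations | Tina   
Jack   | NULL       | NULL   


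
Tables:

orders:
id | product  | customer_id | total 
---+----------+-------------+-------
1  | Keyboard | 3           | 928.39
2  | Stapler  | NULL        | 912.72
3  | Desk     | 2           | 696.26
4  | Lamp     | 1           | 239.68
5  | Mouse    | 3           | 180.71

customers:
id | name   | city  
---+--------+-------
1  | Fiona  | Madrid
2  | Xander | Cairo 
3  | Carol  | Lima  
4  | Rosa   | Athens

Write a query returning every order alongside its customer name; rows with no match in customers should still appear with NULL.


LEFT JOIN keeps every row from orders (the left table); where customer_id has no match in customers, the customer columns become NULL. Walk through each order:
  - order 1 (Keyboard): customer_id=3 -> matches Carol
  - order 2 (Stapler): customer_id=NULL, no match -> kept with NULL
  - order 3 (Desk): customer_id=2 -> matches Xander
  - order 4 (Lamp): customer_id=1 -> matches Fiona
  - order 5 (Mouse): customer_id=3 -> matches Carol
All 5 rows appear; 1 has NULL customer.

SQL:
SELECT a.product, b.name AS customer
FROM orders a
LEFT JOIN customers b ON a.customer_id = b.id

Result:
product  | customer
---------+---------
Keyboard | Carol   
Stapler  | NULL    
Desk     | Xander  
Lamp     | Fiona   
Mouse    | Carol   


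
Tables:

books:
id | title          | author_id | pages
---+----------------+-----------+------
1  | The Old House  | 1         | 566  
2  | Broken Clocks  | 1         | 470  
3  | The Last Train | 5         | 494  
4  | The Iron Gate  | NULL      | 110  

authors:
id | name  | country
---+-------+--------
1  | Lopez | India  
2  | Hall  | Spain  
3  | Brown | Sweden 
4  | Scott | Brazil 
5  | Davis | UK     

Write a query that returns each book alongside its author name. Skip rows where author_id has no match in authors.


INNER JOIN keeps only books rows whose author_id matches an id in authors. Walk through each book:
  - book 1 (The Old House): author_id=1 -> matches Lopez
  - book 2 (Broken Clocks): author_id=1 -> matches Lopez
  - book 3 (The Last Train): author_id=5 -> matches Davis
  - book 4 (The Iron Gate): author_id=NULL, no match -> dropped
So 1 of 4 rows is dropped.

SQL:
SELECT a.title, b.name AS author
FROM books a
INNER JOIN authors b ON a.author_id = b.id

Result:
title          | author
---------------+-------
The Old House  | Lopez 
Broken Clocks  | Lopez 
The Last Train | Davis 


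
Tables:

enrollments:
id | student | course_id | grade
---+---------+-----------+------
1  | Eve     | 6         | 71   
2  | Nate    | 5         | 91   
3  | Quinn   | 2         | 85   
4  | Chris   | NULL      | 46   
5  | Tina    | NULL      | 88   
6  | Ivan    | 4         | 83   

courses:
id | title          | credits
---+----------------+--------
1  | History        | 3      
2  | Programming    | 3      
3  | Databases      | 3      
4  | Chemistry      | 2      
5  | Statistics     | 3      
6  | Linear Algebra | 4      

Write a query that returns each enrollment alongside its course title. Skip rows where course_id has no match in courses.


INNER JOIN keeps only enrollments rows whose course_id matches an id in courses. Walk through each enrollment:
  - enrollment 1 (Eve): course_id=6 -> matches Linear Algebra
  - enrollment 2 (Nate): course_id=5 -> matches Statistics
  - enrollment 3 (Quinn): course_id=2 -> matches Programming
  - enrollment 4 (Chris): course_id=NULL, no match -> dropped
  - enrollment 5 (Tina): course_id=NULL, no match -> dropped
  - enrollment 6 (Ivan): course_id=4 -> matches Chemistry
So 2 of 6 rows are dropped.

SQL:
SELECT a.student, b.title AS course
FROM enrollments a
INNER JOIN courses b ON a.course_id = b.id

Result:
student | course        
--------+---------------
Eve     | Linear Algebra
Nate    | Statistics    
Quinn   | Programming   
Ivan    | Chemistry     


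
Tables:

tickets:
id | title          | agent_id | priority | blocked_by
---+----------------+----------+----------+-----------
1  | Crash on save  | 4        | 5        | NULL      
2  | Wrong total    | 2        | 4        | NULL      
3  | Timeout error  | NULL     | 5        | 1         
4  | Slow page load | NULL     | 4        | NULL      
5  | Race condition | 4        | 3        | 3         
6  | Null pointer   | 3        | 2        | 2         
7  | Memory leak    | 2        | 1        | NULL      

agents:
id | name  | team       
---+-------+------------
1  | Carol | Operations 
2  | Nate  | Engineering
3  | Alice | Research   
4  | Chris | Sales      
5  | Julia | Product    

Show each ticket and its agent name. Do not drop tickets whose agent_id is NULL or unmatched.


LEFT JOIN keeps every row from tickets (the left table); where agent_id has no match in agents, the agent columns become NULL. Walk through each ticket:
  - ticket 1 (Crash on save): agent_id=4 -> matches Chris
  - ticket 2 (Wrong total): agent_id=2 -> matches Nate
  - ticket 3 (Timeout error): agent_id=NULL, no match -> kept with NULL
  - ticket 4 (Slow page load): agent_id=NULL, no match -> kept with NULL
  - ticket 5 (Race condition): agent_id=4 -> matches Chris
  - ticket 6 (Null pointer): agent_id=3 -> matches Alice
  - ticket 7 (Memory leak): agent_id=2 -> matches Nate
All 7 rows appear; 2 have NULL agent.

SQL:
SELECT a.title, b.name AS agent
FROM tickets a
LEFT JOIN agents b ON a.agent_id = b.id

Result:
title          | agent
---------------+------
Crash on save  | Chris
Wrong total    | Nate 
Timeout error  | NULL 
Slow page load | NULL 
Race condition | Chris
Null pointer   | Alice
Memory leak    | Nate 


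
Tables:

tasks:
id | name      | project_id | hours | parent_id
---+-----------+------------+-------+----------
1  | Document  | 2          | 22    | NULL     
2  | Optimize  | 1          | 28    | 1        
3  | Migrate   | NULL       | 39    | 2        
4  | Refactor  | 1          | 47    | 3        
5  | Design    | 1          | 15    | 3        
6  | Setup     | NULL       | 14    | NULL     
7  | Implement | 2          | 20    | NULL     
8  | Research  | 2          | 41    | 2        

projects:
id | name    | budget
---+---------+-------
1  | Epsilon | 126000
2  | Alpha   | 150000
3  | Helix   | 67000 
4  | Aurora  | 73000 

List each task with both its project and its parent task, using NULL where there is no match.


Two LEFT JOINs from the same base table tasks: one to projects via project_id, one to tasks itself via parent_id. Both are LEFT so every task is preserved.
Match against projects:
  - task 1 (Document): project_id=2 -> matches Alpha
  - task 2 (Optimize): project_id=1 -> matches Epsilon
  - task 3 (Migrate): project_id=NULL, no match -> kept with NULL
  - task 4 (Refactor): project_id=1 -> matches Epsilon
  - task 5 (Design): project_id=1 -> matches Epsilon
  - task 6 (Setup): project_id=NULL, no match -> kept with NULL
  - task 7 (Implement): project_id=2 -> matches Alpha
  - task 8 (Research): project_id=2 -> matches Alpha
Match against tasks (self):
  - task 1 (Document): parent_id=NULL -> NULL
  - task 2 (Optimize): parent_id=1 -> Document
  - task 3 (Migrate): parent_id=2 -> Optimize
  - task 4 (Refactor): parent_id=3 -> Migrate
  - task 5 (Design): parent_id=3 -> Migrate
  - task 6 (Setup): parent_id=NULL -> NULL
  - task 7 (Implement): parent_id=NULL -> NULL
  - task 8 (Research): parent_id=2 -> Optimize

SQL:
SELECT a.name, b.name AS project, c.name AS parent
FROM tasks a
LEFT JOIN projects b ON a.project_id = b.id
LEFT JOIN tasks c ON a.parent_id = c.id

Result:
name      | project | parent  
----------+---------+---------
Document  | Alpha   | NULL    
Optimize  | Epsilon | Document
Migrate   | NULL    | Optimize
Refactor  | Epsilon | Migrate 
Design    | Epsilon | Migrate 
Setup     | NULL    | NULL    
Implement | Alpha   | NULL    
Research  | Alpha   | Optimize


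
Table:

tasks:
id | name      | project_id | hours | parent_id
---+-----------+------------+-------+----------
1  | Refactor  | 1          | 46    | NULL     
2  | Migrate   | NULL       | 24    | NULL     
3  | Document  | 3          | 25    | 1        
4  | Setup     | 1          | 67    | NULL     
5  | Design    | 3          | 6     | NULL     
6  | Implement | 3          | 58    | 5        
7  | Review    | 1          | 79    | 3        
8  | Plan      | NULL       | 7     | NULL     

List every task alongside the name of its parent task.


This is a self-join: tasks is joined to a second copy of itself, matching each row's parent_id to another row's id. Use LEFT JOIN so rows with parent_id=NULL are kept.
  - task 1 (Refactor): parent_id=NULL -> NULL
  - task 2 (Migrate): parent_id=NULL -> NULL
  - task 3 (Document): parent_id=1 -> Refactor
  - task 4 (Setup): parent_id=NULL -> NULL
  - task 5 (Design): parent_id=NULL -> NULL
  - task 6 (Implement): parent_id=5 -> Design
  - task 7 (Review): parent_id=3 -> Document
  - task 8 (Plan): parent_id=NULL -> NULL

SQL:
SELECT a.name AS item, b.name AS parent
FROM tasks a
LEFT JOIN tasks b ON a.parent_id = b.id

Result:
item      | parent  
----------+---------
Refactor  | NULL    
Migrate   | NULL    
Document  | Refactor
Setup     | NULL    
Design    | NULL    
Implement | Design  
Review    | Document
Plan      | NULL    


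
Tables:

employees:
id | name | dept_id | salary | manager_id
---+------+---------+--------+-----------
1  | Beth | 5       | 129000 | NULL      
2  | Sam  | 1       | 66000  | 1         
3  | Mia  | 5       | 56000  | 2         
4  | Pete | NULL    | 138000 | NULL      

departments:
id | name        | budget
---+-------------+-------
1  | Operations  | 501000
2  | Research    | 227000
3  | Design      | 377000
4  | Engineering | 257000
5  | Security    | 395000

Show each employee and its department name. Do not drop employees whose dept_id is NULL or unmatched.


LEFT JOIN keeps every row from employees (the left table); where dept_id has no match in departments, the department columns become NULL. Walk through each employee:
  - employee 1 (Beth): dept_id=5 -> matches Security
  - employee 2 (Sam): dept_id=1 -> matches Operations
  - employee 3 (Mia): dept_id=5 -> matches Security
  - employee 4 (Pete): dept_id=NULL, no match -> kept with NULL
All 4 rows appear; 1 has NULL department.

SQL:
SELECT a.name, b.name AS department
FROM employees a
LEFT JOIN departments b ON a.dept_id = b.id

Result:
name | department
-----+-----------
Beth | Security  
Sam  | Operations
Mia  | Security  
Pete | NULL      


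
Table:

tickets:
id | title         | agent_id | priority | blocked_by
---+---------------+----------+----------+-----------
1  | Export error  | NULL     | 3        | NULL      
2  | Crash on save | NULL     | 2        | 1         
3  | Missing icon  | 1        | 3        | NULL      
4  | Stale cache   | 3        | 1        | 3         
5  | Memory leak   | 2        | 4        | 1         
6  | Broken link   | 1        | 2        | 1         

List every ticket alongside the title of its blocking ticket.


This is a self-join: tickets is joined to a second copy of itself, matching each row's blocked_by to another row's id. Use LEFT JOIN so rows with blocked_by=NULL are kept.
  - ticket 1 (Export error): blocked_by=NULL -> NULL
  - ticket 2 (Crash on save): blocked_by=1 -> Export error
  - ticket 3 (Missing icon): blocked_by=NULL -> NULL
  - ticket 4 (Stale cache): blocked_by=3 -> Missing icon
  - ticket 5 (Memory leak): blocked_by=1 -> Export error
  - ticket 6 (Broken link): blocked_by=1 -> Export error

SQL:
SELECT a.title AS item, b.title AS blocked_by
FROM tickets a
LEFT JOIN tickets b ON a.blocked_by = b.id

Result:
item          | blocked_by  
--------------+-------------
Export error  | NULL        
Crash on save | Export error
Missing icon  | NULL        
Stale cache   | Missing icon
Memory leak   | Export error
Broken link   | Export error


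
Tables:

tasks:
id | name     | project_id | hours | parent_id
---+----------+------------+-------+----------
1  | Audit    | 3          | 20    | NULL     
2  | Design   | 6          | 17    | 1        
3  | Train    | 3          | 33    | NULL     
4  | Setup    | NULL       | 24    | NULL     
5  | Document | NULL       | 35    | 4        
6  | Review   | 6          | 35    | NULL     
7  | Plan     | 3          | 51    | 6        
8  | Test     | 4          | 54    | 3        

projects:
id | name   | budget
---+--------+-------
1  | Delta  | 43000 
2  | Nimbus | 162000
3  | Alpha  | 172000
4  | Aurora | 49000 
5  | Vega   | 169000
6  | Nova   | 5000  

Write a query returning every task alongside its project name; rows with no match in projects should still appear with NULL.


LEFT JOIN keeps every row from tasks (the left table); where project_id has no match in projects, the project columns become NULL. Walk through each task:
  - task 1 (Audit): project_id=3 -> matches Alpha
  - task 2 (Design): project_id=6 -> matches Nova
  - task 3 (Train): project_id=3 -> matches Alpha
  - task 4 (Setup): project_id=NULL, no match -> kept with NULL
  - task 5 (Document): project_id=NULL, no match -> kept with NULL
  - task 6 (Review): project_id=6 -> matches Nova
  - task 7 (Plan): project_id=3 -> matches Alpha
  - task 8 (Test): project_id=4 -> matches Aurora
All 8 rows appear; 2 have NULL project.

SQL:
SELECT a.name, b.name AS project
FROM tasks a
LEFT JOIN projects b ON a.project_id = b.id

Result:
name     | project
---------+--------
Audit    | Alpha  
Design   | Nova   
Train    | Alpha  
Setup    | NULL   
Document | NULL   
Review   | Nova   
Plan     | Alpha  
Test     | Aurora 


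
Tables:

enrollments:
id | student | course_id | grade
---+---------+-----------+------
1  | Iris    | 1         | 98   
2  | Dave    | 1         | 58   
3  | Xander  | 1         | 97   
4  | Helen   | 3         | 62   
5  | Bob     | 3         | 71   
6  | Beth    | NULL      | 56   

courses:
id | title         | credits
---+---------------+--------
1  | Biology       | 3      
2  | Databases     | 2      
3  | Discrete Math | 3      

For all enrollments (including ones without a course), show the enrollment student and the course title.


LEFT JOIN keeps every row from enrollments (the left table); where course_id has no match in courses, the course columns become NULL. Walk through each enrollment:
  - enrollment 1 (Iris): course_id=1 -> matches Biology
  - enrollment 2 (Dave): course_id=1 -> matches Biology
  - enrollment 3 (Xander): course_id=1 -> matches Biology
  - enrollment 4 (Helen): course_id=3 -> matches Discrete Math
  - enrollment 5 (Bob): course_id=3 -> matches Discrete Math
  - enrollment 6 (Beth): course_id=NULL, no match -> kept with NULL
All 6 rows appear; 1 has NULL course.

SQL:
SELECT a.student, b.title AS course
FROM enrollments a
LEFT JOIN courses b ON a.course_id = b.id

Result:
student | course       
--------+--------------
Iris    | Biology      
Dave    | Biology      
Xander  | Biology      
Helen   | Discrete Math
Bob     | Discrete Math
Beth    | NULL         


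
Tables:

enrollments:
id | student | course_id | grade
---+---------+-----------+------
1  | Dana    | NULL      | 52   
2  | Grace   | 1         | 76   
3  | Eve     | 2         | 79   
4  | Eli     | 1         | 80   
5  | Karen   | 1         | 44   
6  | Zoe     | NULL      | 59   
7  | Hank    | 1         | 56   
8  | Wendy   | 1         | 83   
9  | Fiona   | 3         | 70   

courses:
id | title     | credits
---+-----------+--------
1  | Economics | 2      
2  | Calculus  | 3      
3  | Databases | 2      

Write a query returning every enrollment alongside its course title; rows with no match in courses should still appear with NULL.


LEFT JOIN keeps every row from enrollments (the left table); where course_id has no match in courses, the course columns become NULL. Walk through each enrollment:
  - enrollment 1 (Dana): course_id=NULL, no match -> kept with NULL
  - enrollment 2 (Grace): course_id=1 -> matches Economics
  - enrollment 3 (Eve): course_id=2 -> matches Calculus
  - enrollment 4 (Eli): course_id=1 -> matches Economics
  - enrollment 5 (Karen): course_id=1 -> matches Economics
  - enrollment 6 (Zoe): course_id=NULL, no match -> kept with NULL
  - enrollment 7 (Hank): course_id=1 -> matches Economics
  - enrollment 8 (Wendy): course_id=1 -> matches Economics
  - enrollment 9 (Fiona): course_id=3 -> matches Databases
All 9 rows appear; 2 have NULL course.

SQL:
SELECT a.student, b.title AS course
FROM enrollments a
LEFT JOIN courses b ON a.course_id = b.id

Result:
student | course   
--------+----------
Dana    | NULL     
Grace   | Economics
Eve     | Calculus 
Eli     | Economics
Karen   | Economics
Zoe     | NULL     
Hank    | Economics
Wendy   | Economics
Fiona   | Databases
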